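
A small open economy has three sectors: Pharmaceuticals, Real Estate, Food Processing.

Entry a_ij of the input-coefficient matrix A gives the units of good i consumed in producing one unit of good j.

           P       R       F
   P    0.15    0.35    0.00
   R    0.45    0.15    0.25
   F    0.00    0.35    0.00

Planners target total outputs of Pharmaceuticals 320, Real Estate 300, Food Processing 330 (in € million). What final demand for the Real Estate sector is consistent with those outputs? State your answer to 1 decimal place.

d_R = 28.5

I − A =
  [   0.85    -0.35     0.00]
  [  -0.45     0.85    -0.25]
  [   0.00    -0.35     1.00]
d = (I − A) x:
  d_P = (+0.85)·320 + (-0.35)·300 + (+0.00)·330 = 167.0
  d_R = (-0.45)·320 + (+0.85)·300 + (-0.25)·330 = 28.5
  d_F = (+0.00)·320 + (-0.35)·300 + (+1.00)·330 = 225.0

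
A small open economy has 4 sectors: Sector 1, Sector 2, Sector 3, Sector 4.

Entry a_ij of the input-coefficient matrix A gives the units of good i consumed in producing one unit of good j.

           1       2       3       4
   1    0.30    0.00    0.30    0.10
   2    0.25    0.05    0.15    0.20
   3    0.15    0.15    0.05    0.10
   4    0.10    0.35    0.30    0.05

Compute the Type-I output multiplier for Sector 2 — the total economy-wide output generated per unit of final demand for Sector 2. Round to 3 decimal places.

I − A =
  [   0.70     0.00    -0.30    -0.10]
  [  -0.25     0.95    -0.15    -0.20]
  [  -0.15    -0.15     0.95    -0.10]
  [  -0.10    -0.35    -0.30     0.95]
Compute the cofactors C_ij = (−1)^(i+j)·(3×3 minor ij) of I−A; the adjugate is their transpose:
adj(I−A) = Cᵀ =
  [ 0.72675   0.09100   0.28350   0.12550]
  [ 0.26900   0.55100   0.22500   0.16800]
  [ 0.18175   0.12800   0.56450   0.10550]
  [ 0.23300   0.25300   0.29100   0.56200]
det(I−A) = Σ_j (I−A)_1j·C_1j = (0.70)(0.72675) + (0.00)(0.26900) + (-0.30)(0.18175) + (-0.10)(0.23300) = 0.4309
(I − A)⁻¹ = adj(I−A) / det(I−A) ≈
  [   1.6866     0.2112     0.6579     0.2913]
  [   0.6243     1.2787     0.5222     0.3899]
  [   0.4218     0.2971     1.3100     0.2448]
  [   0.5407     0.5871     0.6753     1.3042]
The output multiplier for sector j is the column-j sum of the Leontief inverse (I − A)⁻¹ = adj(I−A) / det(I−A).
Column 2 of adj(I−A): (0.09100, 0.55100, 0.12800, 0.25300); det(I−A) = 0.4309.
m_2 = (0.09100 + 0.55100 + 0.12800 + 0.25300) / 0.4309 = 1.023 / 0.4309 ≈ 2.374.

m_2 = 2.374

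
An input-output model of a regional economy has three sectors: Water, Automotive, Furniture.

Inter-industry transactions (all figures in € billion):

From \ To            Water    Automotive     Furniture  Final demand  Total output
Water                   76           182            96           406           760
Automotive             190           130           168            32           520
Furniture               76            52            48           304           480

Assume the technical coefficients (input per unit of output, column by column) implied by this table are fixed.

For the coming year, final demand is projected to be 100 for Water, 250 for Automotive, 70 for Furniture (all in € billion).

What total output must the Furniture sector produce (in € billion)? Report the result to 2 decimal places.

x_3 = 177.15

Technical coefficients a_ij = z_ij / X_j:
  a_11 = 76/760 = 0.10, a_21 = 190/760 = 0.25, a_31 = 76/760 = 0.10
  a_12 = 182/520 = 0.35, a_22 = 130/520 = 0.25, a_32 = 52/520 = 0.10
  a_13 = 96/480 = 0.20, a_23 = 168/480 = 0.35, a_33 = 48/480 = 0.10
I − A =
  [   0.90    -0.35    -0.20]
  [  -0.25     0.75    -0.35]
  [  -0.10    -0.10     0.90]
Cofactors of I−A, C_ij = (−1)^(i+j)·(minor ij) (rows/columns in the sector order above):
  C_11 = (0.75)(0.90) − (-0.35)(-0.10) = 0.6400
  C_12 = −[(-0.25)(0.90) − (-0.35)(-0.10)] = 0.2600
  C_13 = (-0.25)(-0.10) − (0.75)(-0.10) = 0.1000
  C_21 = −[(-0.35)(0.90) − (-0.20)(-0.10)] = 0.3350
  C_22 = (0.90)(0.90) − (-0.20)(-0.10) = 0.7900
  C_23 = −[(0.90)(-0.10) − (-0.35)(-0.10)] = 0.1250
  C_31 = (-0.35)(-0.35) − (-0.20)(0.75) = 0.2725
  C_32 = −[(0.90)(-0.35) − (-0.20)(-0.25)] = 0.3650
  C_33 = (0.90)(0.75) − (-0.35)(-0.25) = 0.5875
det(I−A) = Σ_j (I−A)_1j·C_1j = (0.90)(0.6400) + (-0.35)(0.2600) + (-0.20)(0.1000) = 0.4650
adj(I−A) = Cᵀ =
  [ 0.6400   0.3350   0.2725]
  [ 0.2600   0.7900   0.3650]
  [ 0.1000   0.1250   0.5875]
(I − A)⁻¹ = adj(I−A) / det(I−A) ≈
  [   1.3763     0.7204     0.5860]
  [   0.5591     1.6989     0.7849]
  [   0.2151     0.2688     1.2634]
x = (I − A)⁻¹ d = adj(I−A)·d / det(I−A), with det(I−A) = 0.4650:
  x_1 = (0.6400·100 + 0.3350·250 + 0.2725·70) / 0.4650 = 166.825 / 0.4650 ≈ 358.76
  x_2 = (0.2600·100 + 0.7900·250 + 0.3650·70) / 0.4650 = 249.05 / 0.4650 ≈ 535.59
  x_3 = (0.1000·100 + 0.1250·250 + 0.5875·70) / 0.4650 = 82.375 / 0.4650 ≈ 177.15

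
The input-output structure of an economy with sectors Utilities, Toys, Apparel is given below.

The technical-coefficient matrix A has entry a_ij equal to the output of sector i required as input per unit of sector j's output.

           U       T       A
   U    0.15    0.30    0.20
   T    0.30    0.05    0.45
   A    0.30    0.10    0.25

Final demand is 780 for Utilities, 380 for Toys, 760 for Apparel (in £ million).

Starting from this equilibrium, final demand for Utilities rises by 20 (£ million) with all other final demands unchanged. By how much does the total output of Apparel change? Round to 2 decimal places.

I − A =
  [   0.85    -0.30    -0.20]
  [  -0.30     0.95    -0.45]
  [  -0.30    -0.10     0.75]
Cofactors of I−A, C_ij = (−1)^(i+j)·(minor ij) (rows/columns in the sector order above):
  C_11 = (0.95)(0.75) − (-0.45)(-0.10) = 0.6675
  C_12 = −[(-0.30)(0.75) − (-0.45)(-0.30)] = 0.3600
  C_13 = (-0.30)(-0.10) − (0.95)(-0.30) = 0.3150
  C_21 = −[(-0.30)(0.75) − (-0.20)(-0.10)] = 0.2450
  C_22 = (0.85)(0.75) − (-0.20)(-0.30) = 0.5775
  C_23 = −[(0.85)(-0.10) − (-0.30)(-0.30)] = 0.1750
  C_31 = (-0.30)(-0.45) − (-0.20)(0.95) = 0.3250
  C_32 = −[(0.85)(-0.45) − (-0.20)(-0.30)] = 0.4425
  C_33 = (0.85)(0.95) − (-0.30)(-0.30) = 0.7175
det(I−A) = Σ_j (I−A)_1j·C_1j = (0.85)(0.6675) + (-0.30)(0.3600) + (-0.20)(0.3150) = 0.396375
adj(I−A) = Cᵀ =
  [ 0.6675   0.2450   0.3250]
  [ 0.3600   0.5775   0.4425]
  [ 0.3150   0.1750   0.7175]
(I − A)⁻¹ = adj(I−A) / det(I−A) ≈
  [   1.6840     0.6181     0.8199]
  [   0.9082     1.4570     1.1164]
  [   0.7947     0.4415     1.8102]
Δx = (I − A)⁻¹ Δd with Δd having +20 in the Utilities component and 0 elsewhere.
So Δx_A = L_AU · (+20), where L_AU = adj(I−A)_AU / det(I−A) = 0.3150 / 0.396375.
Δx_A = 0.3150 × (+20) / 0.396375 = 6.30 / 0.396375 ≈ 15.89.

Δx_A = 15.89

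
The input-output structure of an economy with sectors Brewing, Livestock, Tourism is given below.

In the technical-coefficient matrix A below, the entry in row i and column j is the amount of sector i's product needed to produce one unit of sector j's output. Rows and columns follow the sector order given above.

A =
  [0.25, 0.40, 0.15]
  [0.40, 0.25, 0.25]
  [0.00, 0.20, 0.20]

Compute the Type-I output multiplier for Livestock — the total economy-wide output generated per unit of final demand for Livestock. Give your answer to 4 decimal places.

m_L = 4.0367

I − A =
  [   0.75    -0.40    -0.15]
  [  -0.40     0.75    -0.25]
  [   0.00    -0.20     0.80]
Cofactors of I−A, C_ij = (−1)^(i+j)·(minor ij) (rows/columns in the sector order above):
  C_11 = (0.75)(0.80) − (-0.25)(-0.20) = 0.5500
  C_12 = −[(-0.40)(0.80) − (-0.25)(0.00)] = 0.3200
  C_13 = (-0.40)(-0.20) − (0.75)(0.00) = 0.0800
  C_21 = −[(-0.40)(0.80) − (-0.15)(-0.20)] = 0.3500
  C_22 = (0.75)(0.80) − (-0.15)(0.00) = 0.6000
  C_23 = −[(0.75)(-0.20) − (-0.40)(0.00)] = 0.1500
  C_31 = (-0.40)(-0.25) − (-0.15)(0.75) = 0.2125
  C_32 = −[(0.75)(-0.25) − (-0.15)(-0.40)] = 0.2475
  C_33 = (0.75)(0.75) − (-0.40)(-0.40) = 0.4025
det(I−A) = Σ_j (I−A)_1j·C_1j = (0.75)(0.5500) + (-0.40)(0.3200) + (-0.15)(0.0800) = 0.2725
adj(I−A) = Cᵀ =
  [ 0.5500   0.3500   0.2125]
  [ 0.3200   0.6000   0.2475]
  [ 0.0800   0.1500   0.4025]
(I − A)⁻¹ = adj(I−A) / det(I−A) ≈
  [   2.01835     1.28440     0.77982]
  [   1.17431     2.20183     0.90826]
  [   0.29358     0.55046     1.47706]
The output multiplier for sector j is the column-j sum of the Leontief inverse (I − A)⁻¹ = adj(I−A) / det(I−A).
Column L of adj(I−A): (0.3500, 0.6000, 0.1500); det(I−A) = 0.2725.
m_L = (0.3500 + 0.6000 + 0.1500) / 0.2725 = 1.10 / 0.2725 ≈ 4.0367.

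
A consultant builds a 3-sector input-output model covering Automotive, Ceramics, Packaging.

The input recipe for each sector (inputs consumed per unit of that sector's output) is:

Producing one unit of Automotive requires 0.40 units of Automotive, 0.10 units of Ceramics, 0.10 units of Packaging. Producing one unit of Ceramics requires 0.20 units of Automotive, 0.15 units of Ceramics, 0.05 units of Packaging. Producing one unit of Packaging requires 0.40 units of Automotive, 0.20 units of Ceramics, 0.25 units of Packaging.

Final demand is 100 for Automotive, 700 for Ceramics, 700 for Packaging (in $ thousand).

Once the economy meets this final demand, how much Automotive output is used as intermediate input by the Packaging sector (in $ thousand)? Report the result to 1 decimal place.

I − A =
  [   0.60    -0.20    -0.40]
  [  -0.10     0.85    -0.20]
  [  -0.10    -0.05     0.75]
Cofactors of I−A, C_ij = (−1)^(i+j)·(minor ij) (rows/columns in the sector order above):
  C_11 = (0.85)(0.75) − (-0.20)(-0.05) = 0.6275
  C_12 = −[(-0.10)(0.75) − (-0.20)(-0.10)] = 0.0950
  C_13 = (-0.10)(-0.05) − (0.85)(-0.10) = 0.0900
  C_21 = −[(-0.20)(0.75) − (-0.40)(-0.05)] = 0.1700
  C_22 = (0.60)(0.75) − (-0.40)(-0.10) = 0.4100
  C_23 = −[(0.60)(-0.05) − (-0.20)(-0.10)] = 0.0500
  C_31 = (-0.20)(-0.20) − (-0.40)(0.85) = 0.3800
  C_32 = −[(0.60)(-0.20) − (-0.40)(-0.10)] = 0.1600
  C_33 = (0.60)(0.85) − (-0.20)(-0.10) = 0.4900
det(I−A) = Σ_j (I−A)_1j·C_1j = (0.60)(0.6275) + (-0.20)(0.0950) + (-0.40)(0.0900) = 0.3215
adj(I−A) = Cᵀ =
  [ 0.6275   0.1700   0.3800]
  [ 0.0950   0.4100   0.1600]
  [ 0.0900   0.0500   0.4900]
(I − A)⁻¹ = adj(I−A) / det(I−A) ≈
  [   1.9518     0.5288     1.1820]
  [   0.2955     1.2753     0.4977]
  [   0.2799     0.1555     1.5241]
First solve x = (I − A)⁻¹ d = adj(I−A)·d / det(I−A); in particular x_P = (0.0900·100 + 0.0500·700 + 0.4900·700) / 0.3215 = 387.00 / 0.3215 ≈ 1203.733.
Intermediate flow from A to P: z_AP = a_AP · x_P = 0.40 × 387.00 / 0.3215 = 154.80 / 0.3215 ≈ 481.5.

z_AP = 481.5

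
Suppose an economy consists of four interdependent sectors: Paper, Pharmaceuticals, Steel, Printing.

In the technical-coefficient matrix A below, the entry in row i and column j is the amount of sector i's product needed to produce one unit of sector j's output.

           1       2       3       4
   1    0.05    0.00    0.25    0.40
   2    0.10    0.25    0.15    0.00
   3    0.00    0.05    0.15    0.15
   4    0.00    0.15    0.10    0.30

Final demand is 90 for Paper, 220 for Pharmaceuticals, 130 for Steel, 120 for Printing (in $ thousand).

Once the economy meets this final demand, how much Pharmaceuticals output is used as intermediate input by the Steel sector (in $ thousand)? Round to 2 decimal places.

I − A =
  [   0.95     0.00    -0.25    -0.40]
  [  -0.10     0.75    -0.15     0.00]
  [   0.00    -0.05     0.85    -0.15]
  [   0.00    -0.15    -0.10     0.70]
Compute the cofactors C_ij = (−1)^(i+j)·(3×3 minor ij) of I−A; the adjugate is their transpose:
adj(I−A) = Cᵀ =
  [ 0.426375   0.067375   0.170250   0.280125]
  [ 0.058000   0.551000   0.121250   0.059125]
  [ 0.005750   0.054625   0.492750   0.108875]
  [ 0.013250   0.125875   0.096375   0.597250]
det(I−A) = Σ_j (I−A)_1j·C_1j = (0.95)(0.426375) + (0.00)(0.058000) + (-0.25)(0.005750) + (-0.40)(0.013250) = 0.39831875
(I − A)⁻¹ = adj(I−A) / det(I−A) ≈
  [   1.0704     0.1691     0.4274     0.7033]
  [   0.1456     1.3833     0.3044     0.1484]
  [   0.0144     0.1371     1.2371     0.2733]
  [   0.0333     0.3160     0.2420     1.4994]
First solve x = (I − A)⁻¹ d = adj(I−A)·d / det(I−A); in particular x_3 = (0.005750·90 + 0.054625·220 + 0.492750·130 + 0.108875·120) / 0.39831875 = 89.6575 / 0.39831875 ≈ 225.0898.
Intermediate flow from 2 to 3: z_23 = a_23 · x_3 = 0.15 × 89.6575 / 0.39831875 = 13.448625 / 0.39831875 ≈ 33.76.

z_23 = 33.76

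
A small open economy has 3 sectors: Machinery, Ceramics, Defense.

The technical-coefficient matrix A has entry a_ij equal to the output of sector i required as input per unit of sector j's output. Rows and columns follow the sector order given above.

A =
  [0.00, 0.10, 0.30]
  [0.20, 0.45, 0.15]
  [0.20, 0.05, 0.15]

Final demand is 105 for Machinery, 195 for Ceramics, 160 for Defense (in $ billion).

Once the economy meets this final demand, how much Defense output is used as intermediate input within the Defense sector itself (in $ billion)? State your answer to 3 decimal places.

I − A =
  [   1.00    -0.10    -0.30]
  [  -0.20     0.55    -0.15]
  [  -0.20    -0.05     0.85]
Cofactors of I−A, C_ij = (−1)^(i+j)·(minor ij) (rows/columns in the sector order above):
  C_11 = (0.55)(0.85) − (-0.15)(-0.05) = 0.4600
  C_12 = −[(-0.20)(0.85) − (-0.15)(-0.20)] = 0.2000
  C_13 = (-0.20)(-0.05) − (0.55)(-0.20) = 0.1200
  C_21 = −[(-0.10)(0.85) − (-0.30)(-0.05)] = 0.1000
  C_22 = (1.00)(0.85) − (-0.30)(-0.20) = 0.7900
  C_23 = −[(1.00)(-0.05) − (-0.10)(-0.20)] = 0.0700
  C_31 = (-0.10)(-0.15) − (-0.30)(0.55) = 0.1800
  C_32 = −[(1.00)(-0.15) − (-0.30)(-0.20)] = 0.2100
  C_33 = (1.00)(0.55) − (-0.10)(-0.20) = 0.5300
det(I−A) = Σ_j (I−A)_1j·C_1j = (1.00)(0.4600) + (-0.10)(0.2000) + (-0.30)(0.1200) = 0.4040
adj(I−A) = Cᵀ =
  [ 0.4600   0.1000   0.1800]
  [ 0.2000   0.7900   0.2100]
  [ 0.1200   0.0700   0.5300]
(I − A)⁻¹ = adj(I−A) / det(I−A) ≈
  [   1.1386     0.2475     0.4455]
  [   0.4950     1.9554     0.5198]
  [   0.2970     0.1733     1.3119]
First solve x = (I − A)⁻¹ d = adj(I−A)·d / det(I−A); in particular x_D = (0.1200·105 + 0.0700·195 + 0.5300·160) / 0.4040 = 111.05 / 0.4040 ≈ 274.87624.
Intermediate flow from D to D: z_DD = a_DD · x_D = 0.15 × 111.05 / 0.4040 = 16.6575 / 0.4040 ≈ 41.231.

z_DD = 41.231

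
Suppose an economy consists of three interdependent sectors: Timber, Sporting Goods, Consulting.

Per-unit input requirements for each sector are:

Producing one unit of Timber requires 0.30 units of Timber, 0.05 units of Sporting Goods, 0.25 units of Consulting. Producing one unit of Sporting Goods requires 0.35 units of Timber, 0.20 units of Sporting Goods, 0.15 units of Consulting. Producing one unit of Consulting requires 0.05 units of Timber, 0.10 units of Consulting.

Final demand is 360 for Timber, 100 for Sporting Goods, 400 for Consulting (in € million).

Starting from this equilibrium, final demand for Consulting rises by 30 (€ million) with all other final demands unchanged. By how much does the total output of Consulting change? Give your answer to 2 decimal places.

I − A =
  [   0.70    -0.35    -0.05]
  [  -0.05     0.80     0.00]
  [  -0.25    -0.15     0.90]
Cofactors of I−A, C_ij = (−1)^(i+j)·(minor ij) (rows/columns in the sector order above):
  C_11 = (0.80)(0.90) − (0.00)(-0.15) = 0.7200
  C_12 = −[(-0.05)(0.90) − (0.00)(-0.25)] = 0.0450
  C_13 = (-0.05)(-0.15) − (0.80)(-0.25) = 0.2075
  C_21 = −[(-0.35)(0.90) − (-0.05)(-0.15)] = 0.3225
  C_22 = (0.70)(0.90) − (-0.05)(-0.25) = 0.6175
  C_23 = −[(0.70)(-0.15) − (-0.35)(-0.25)] = 0.1925
  C_31 = (-0.35)(0.00) − (-0.05)(0.80) = 0.0400
  C_32 = −[(0.70)(0.00) − (-0.05)(-0.05)] = 0.0025
  C_33 = (0.70)(0.80) − (-0.35)(-0.05) = 0.5425
det(I−A) = Σ_j (I−A)_1j·C_1j = (0.70)(0.7200) + (-0.35)(0.0450) + (-0.05)(0.2075) = 0.477875
adj(I−A) = Cᵀ =
  [ 0.7200   0.3225   0.0400]
  [ 0.0450   0.6175   0.0025]
  [ 0.2075   0.1925   0.5425]
(I − A)⁻¹ = adj(I−A) / det(I−A) ≈
  [   1.5067     0.6749     0.0837]
  [   0.0942     1.2922     0.0052]
  [   0.4342     0.4028     1.1352]
Δx = (I − A)⁻¹ Δd with Δd having +30 in the Consulting component and 0 elsewhere.
So Δx_3 = L_33 · (+30), where L_33 = adj(I−A)_33 / det(I−A) = 0.5425 / 0.477875.
Δx_3 = 0.5425 × (+30) / 0.477875 = 16.275 / 0.477875 ≈ 34.06.

Δx_3 = 34.06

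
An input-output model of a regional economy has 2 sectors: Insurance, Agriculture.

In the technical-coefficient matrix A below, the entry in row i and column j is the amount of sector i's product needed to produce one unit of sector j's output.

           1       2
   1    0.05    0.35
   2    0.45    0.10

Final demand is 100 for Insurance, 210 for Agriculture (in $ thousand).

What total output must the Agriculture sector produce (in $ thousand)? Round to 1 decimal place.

I − A =
  [   0.95    -0.35]
  [  -0.45     0.90]
det(I−A) = (0.95)(0.90) − (-0.35)(-0.45) = 0.6975
adj(I−A) = [[0.90, 0.35], [0.45, 0.95]]
(I − A)⁻¹ = adj(I−A) / det(I−A) ≈
  [   1.2903     0.5018]
  [   0.6452     1.3620]
x = (I − A)⁻¹ d = adj(I−A)·d / det(I−A), with det(I−A) = 0.6975:
  x_1 = (0.90·100 + 0.35·210) / 0.6975 = 163.50 / 0.6975 ≈ 234.4
  x_2 = (0.45·100 + 0.95·210) / 0.6975 = 244.50 / 0.6975 ≈ 350.5

x_2 = 350.5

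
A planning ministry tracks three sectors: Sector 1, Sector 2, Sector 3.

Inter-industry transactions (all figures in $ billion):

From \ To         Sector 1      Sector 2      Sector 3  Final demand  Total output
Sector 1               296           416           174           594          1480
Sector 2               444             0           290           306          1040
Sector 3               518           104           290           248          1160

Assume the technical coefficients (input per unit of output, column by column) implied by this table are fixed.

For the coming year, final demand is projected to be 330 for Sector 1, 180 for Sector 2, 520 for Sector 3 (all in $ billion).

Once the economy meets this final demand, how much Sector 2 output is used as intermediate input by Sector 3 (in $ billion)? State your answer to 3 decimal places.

Technical coefficients a_ij = z_ij / X_j:
  a_11 = 296/1480 = 0.20, a_21 = 444/1480 = 0.30, a_31 = 518/1480 = 0.35
  a_12 = 416/1040 = 0.40, a_22 = 0/1040 = 0.00, a_32 = 104/1040 = 0.10
  a_13 = 174/1160 = 0.15, a_23 = 290/1160 = 0.25, a_33 = 290/1160 = 0.25
I − A =
  [   0.80    -0.40    -0.15]
  [  -0.30     1.00    -0.25]
  [  -0.35    -0.10     0.75]
Cofactors of I−A, C_ij = (−1)^(i+j)·(minor ij) (rows/columns in the sector order above):
  C_11 = (1.00)(0.75) − (-0.25)(-0.10) = 0.7250
  C_12 = −[(-0.30)(0.75) − (-0.25)(-0.35)] = 0.3125
  C_13 = (-0.30)(-0.10) − (1.00)(-0.35) = 0.3800
  C_21 = −[(-0.40)(0.75) − (-0.15)(-0.10)] = 0.3150
  C_22 = (0.80)(0.75) − (-0.15)(-0.35) = 0.5475
  C_23 = −[(0.80)(-0.10) − (-0.40)(-0.35)] = 0.2200
  C_31 = (-0.40)(-0.25) − (-0.15)(1.00) = 0.2500
  C_32 = −[(0.80)(-0.25) − (-0.15)(-0.30)] = 0.2450
  C_33 = (0.80)(1.00) − (-0.40)(-0.30) = 0.6800
det(I−A) = Σ_j (I−A)_1j·C_1j = (0.80)(0.7250) + (-0.40)(0.3125) + (-0.15)(0.3800) = 0.3980
adj(I−A) = Cᵀ =
  [ 0.7250   0.3150   0.2500]
  [ 0.3125   0.5475   0.2450]
  [ 0.3800   0.2200   0.6800]
(I − A)⁻¹ = adj(I−A) / det(I−A) ≈
  [   1.8216     0.7915     0.6281]
  [   0.7852     1.3756     0.6156]
  [   0.9548     0.5528     1.7085]
First solve x = (I − A)⁻¹ d = adj(I−A)·d / det(I−A); in particular x_3 = (0.3800·330 + 0.2200·180 + 0.6800·520) / 0.3980 = 518.60 / 0.3980 ≈ 1303.01508.
Intermediate flow from 2 to 3: z_23 = a_23 · x_3 = 0.25 × 518.60 / 0.3980 = 129.65 / 0.3980 ≈ 325.754.

z_23 = 325.754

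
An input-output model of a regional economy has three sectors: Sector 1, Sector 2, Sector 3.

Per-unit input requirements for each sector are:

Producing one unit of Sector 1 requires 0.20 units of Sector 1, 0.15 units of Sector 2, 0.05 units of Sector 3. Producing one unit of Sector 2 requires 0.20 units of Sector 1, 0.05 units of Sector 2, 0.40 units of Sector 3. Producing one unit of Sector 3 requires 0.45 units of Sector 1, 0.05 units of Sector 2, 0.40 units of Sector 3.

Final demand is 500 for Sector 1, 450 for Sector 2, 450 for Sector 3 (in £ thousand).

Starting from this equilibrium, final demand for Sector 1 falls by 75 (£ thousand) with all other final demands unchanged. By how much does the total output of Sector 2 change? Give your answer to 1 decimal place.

I − A =
  [   0.80    -0.20    -0.45]
  [  -0.15     0.95    -0.05]
  [  -0.05    -0.40     0.60]
Cofactors of I−A, C_ij = (−1)^(i+j)·(minor ij) (rows/columns in the sector order above):
  C_11 = (0.95)(0.60) − (-0.05)(-0.40) = 0.5500
  C_12 = −[(-0.15)(0.60) − (-0.05)(-0.05)] = 0.0925
  C_13 = (-0.15)(-0.40) − (0.95)(-0.05) = 0.1075
  C_21 = −[(-0.20)(0.60) − (-0.45)(-0.40)] = 0.3000
  C_22 = (0.80)(0.60) − (-0.45)(-0.05) = 0.4575
  C_23 = −[(0.80)(-0.40) − (-0.20)(-0.05)] = 0.3300
  C_31 = (-0.20)(-0.05) − (-0.45)(0.95) = 0.4375
  C_32 = −[(0.80)(-0.05) − (-0.45)(-0.15)] = 0.1075
  C_33 = (0.80)(0.95) − (-0.20)(-0.15) = 0.7300
det(I−A) = Σ_j (I−A)_1j·C_1j = (0.80)(0.5500) + (-0.20)(0.0925) + (-0.45)(0.1075) = 0.373125
adj(I−A) = Cᵀ =
  [ 0.5500   0.3000   0.4375]
  [ 0.0925   0.4575   0.1075]
  [ 0.1075   0.3300   0.7300]
(I − A)⁻¹ = adj(I−A) / det(I−A) ≈
  [   1.4740     0.8040     1.1725]
  [   0.2479     1.2261     0.2881]
  [   0.2881     0.8844     1.9564]
Δx = (I − A)⁻¹ Δd with Δd having -75 in the Sector 1 component and 0 elsewhere.
So Δx_2 = L_21 · (-75), where L_21 = adj(I−A)_21 / det(I−A) = 0.0925 / 0.373125.
Δx_2 = 0.0925 × (-75) / 0.373125 = -6.9375 / 0.373125 ≈ -18.6.

Δx_2 = -18.6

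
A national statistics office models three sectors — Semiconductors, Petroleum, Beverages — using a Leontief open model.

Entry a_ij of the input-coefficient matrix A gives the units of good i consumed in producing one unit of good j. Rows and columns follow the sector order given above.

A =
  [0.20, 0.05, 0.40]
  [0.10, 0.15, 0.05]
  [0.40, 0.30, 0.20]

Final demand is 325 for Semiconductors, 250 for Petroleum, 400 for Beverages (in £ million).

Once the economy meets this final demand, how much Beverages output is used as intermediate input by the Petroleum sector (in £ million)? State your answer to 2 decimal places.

z_32 = 146.04

I − A =
  [   0.80    -0.05    -0.40]
  [  -0.10     0.85    -0.05]
  [  -0.40    -0.30     0.80]
Cofactors of I−A, C_ij = (−1)^(i+j)·(minor ij) (rows/columns in the sector order above):
  C_11 = (0.85)(0.80) − (-0.05)(-0.30) = 0.6650
  C_12 = −[(-0.10)(0.80) − (-0.05)(-0.40)] = 0.1000
  C_13 = (-0.10)(-0.30) − (0.85)(-0.40) = 0.3700
  C_21 = −[(-0.05)(0.80) − (-0.40)(-0.30)] = 0.1600
  C_22 = (0.80)(0.80) − (-0.40)(-0.40) = 0.4800
  C_23 = −[(0.80)(-0.30) − (-0.05)(-0.40)] = 0.2600
  C_31 = (-0.05)(-0.05) − (-0.40)(0.85) = 0.3425
  C_32 = −[(0.80)(-0.05) − (-0.40)(-0.10)] = 0.0800
  C_33 = (0.80)(0.85) − (-0.05)(-0.10) = 0.6750
det(I−A) = Σ_j (I−A)_1j·C_1j = (0.80)(0.6650) + (-0.05)(0.1000) + (-0.40)(0.3700) = 0.3790
adj(I−A) = Cᵀ =
  [ 0.6650   0.1600   0.3425]
  [ 0.1000   0.4800   0.0800]
  [ 0.3700   0.2600   0.6750]
(I − A)⁻¹ = adj(I−A) / det(I−A) ≈
  [   1.7546     0.4222     0.9037]
  [   0.2639     1.2665     0.2111]
  [   0.9763     0.6860     1.7810]
First solve x = (I − A)⁻¹ d = adj(I−A)·d / det(I−A); in particular x_2 = (0.1000·325 + 0.4800·250 + 0.0800·400) / 0.3790 = 184.50 / 0.3790 ≈ 486.8074.
Intermediate flow from 3 to 2: z_32 = a_32 · x_2 = 0.30 × 184.50 / 0.3790 = 55.35 / 0.3790 ≈ 146.04.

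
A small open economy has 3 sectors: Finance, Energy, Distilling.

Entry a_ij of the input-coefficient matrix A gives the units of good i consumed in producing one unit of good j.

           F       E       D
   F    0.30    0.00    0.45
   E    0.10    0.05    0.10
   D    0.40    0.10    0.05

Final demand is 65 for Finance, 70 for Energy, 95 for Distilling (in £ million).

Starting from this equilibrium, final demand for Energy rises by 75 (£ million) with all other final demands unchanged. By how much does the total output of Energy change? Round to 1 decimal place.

I − A =
  [   0.70     0.00    -0.45]
  [  -0.10     0.95    -0.10]
  [  -0.40    -0.10     0.95]
Cofactors of I−A, C_ij = (−1)^(i+j)·(minor ij) (rows/columns in the sector order above):
  C_11 = (0.95)(0.95) − (-0.10)(-0.10) = 0.8925
  C_12 = −[(-0.10)(0.95) − (-0.10)(-0.40)] = 0.1350
  C_13 = (-0.10)(-0.10) − (0.95)(-0.40) = 0.3900
  C_21 = −[(0.00)(0.95) − (-0.45)(-0.10)] = 0.0450
  C_22 = (0.70)(0.95) − (-0.45)(-0.40) = 0.4850
  C_23 = −[(0.70)(-0.10) − (0.00)(-0.40)] = 0.0700
  C_31 = (0.00)(-0.10) − (-0.45)(0.95) = 0.4275
  C_32 = −[(0.70)(-0.10) − (-0.45)(-0.10)] = 0.1150
  C_33 = (0.70)(0.95) − (0.00)(-0.10) = 0.6650
det(I−A) = Σ_j (I−A)_1j·C_1j = (0.70)(0.8925) + (0.00)(0.1350) + (-0.45)(0.3900) = 0.44925
adj(I−A) = Cᵀ =
  [ 0.8925   0.0450   0.4275]
  [ 0.1350   0.4850   0.1150]
  [ 0.3900   0.0700   0.6650]
(I − A)⁻¹ = adj(I−A) / det(I−A) ≈
  [   1.9866     0.1002     0.9516]
  [   0.3005     1.0796     0.2560]
  [   0.8681     0.1558     1.4802]
Δx = (I − A)⁻¹ Δd with Δd having +75 in the Energy component and 0 elsewhere.
So Δx_E = L_EE · (+75), where L_EE = adj(I−A)_EE / det(I−A) = 0.4850 / 0.44925.
Δx_E = 0.4850 × (+75) / 0.44925 = 36.375 / 0.44925 ≈ 81.0.

Δx_E = 81.0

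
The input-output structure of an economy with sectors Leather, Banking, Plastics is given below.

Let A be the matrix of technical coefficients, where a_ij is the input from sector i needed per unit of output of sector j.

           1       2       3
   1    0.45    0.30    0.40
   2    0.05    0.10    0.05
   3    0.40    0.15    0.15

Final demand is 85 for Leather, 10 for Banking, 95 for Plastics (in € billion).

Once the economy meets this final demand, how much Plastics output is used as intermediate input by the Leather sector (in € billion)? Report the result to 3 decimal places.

I − A =
  [   0.55    -0.30    -0.40]
  [  -0.05     0.90    -0.05]
  [  -0.40    -0.15     0.85]
Cofactors of I−A, C_ij = (−1)^(i+j)·(minor ij) (rows/columns in the sector order above):
  C_11 = (0.90)(0.85) − (-0.05)(-0.15) = 0.7575
  C_12 = −[(-0.05)(0.85) − (-0.05)(-0.40)] = 0.0625
  C_13 = (-0.05)(-0.15) − (0.90)(-0.40) = 0.3675
  C_21 = −[(-0.30)(0.85) − (-0.40)(-0.15)] = 0.3150
  C_22 = (0.55)(0.85) − (-0.40)(-0.40) = 0.3075
  C_23 = −[(0.55)(-0.15) − (-0.30)(-0.40)] = 0.2025
  C_31 = (-0.30)(-0.05) − (-0.40)(0.90) = 0.3750
  C_32 = −[(0.55)(-0.05) − (-0.40)(-0.05)] = 0.0475
  C_33 = (0.55)(0.90) − (-0.30)(-0.05) = 0.4800
det(I−A) = Σ_j (I−A)_1j·C_1j = (0.55)(0.7575) + (-0.30)(0.0625) + (-0.40)(0.3675) = 0.250875
adj(I−A) = Cᵀ =
  [ 0.7575   0.3150   0.3750]
  [ 0.0625   0.3075   0.0475]
  [ 0.3675   0.2025   0.4800]
(I − A)⁻¹ = adj(I−A) / det(I−A) ≈
  [   3.0194     1.2556     1.4948]
  [   0.2491     1.2257     0.1893]
  [   1.4649     0.8072     1.9133]
First solve x = (I − A)⁻¹ d = adj(I−A)·d / det(I−A); in particular x_1 = (0.7575·85 + 0.3150·10 + 0.3750·95) / 0.250875 = 103.1625 / 0.250875 ≈ 411.21076.
Intermediate flow from 3 to 1: z_31 = a_31 · x_1 = 0.40 × 103.1625 / 0.250875 = 41.265 / 0.250875 ≈ 164.484.

z_31 = 164.484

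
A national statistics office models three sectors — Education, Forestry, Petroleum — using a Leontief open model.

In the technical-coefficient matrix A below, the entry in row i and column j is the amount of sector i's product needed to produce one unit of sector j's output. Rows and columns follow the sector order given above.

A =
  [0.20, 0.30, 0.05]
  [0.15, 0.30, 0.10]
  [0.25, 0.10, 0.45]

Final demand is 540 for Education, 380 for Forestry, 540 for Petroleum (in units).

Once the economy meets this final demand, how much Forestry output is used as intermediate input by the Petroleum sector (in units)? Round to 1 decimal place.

z_23 = 170.2

I − A =
  [   0.80    -0.30    -0.05]
  [  -0.15     0.70    -0.10]
  [  -0.25    -0.10     0.55]
Cofactors of I−A, C_ij = (−1)^(i+j)·(minor ij) (rows/columns in the sector order above):
  C_11 = (0.70)(0.55) − (-0.10)(-0.10) = 0.3750
  C_12 = −[(-0.15)(0.55) − (-0.10)(-0.25)] = 0.1075
  C_13 = (-0.15)(-0.10) − (0.70)(-0.25) = 0.1900
  C_21 = −[(-0.30)(0.55) − (-0.05)(-0.10)] = 0.1700
  C_22 = (0.80)(0.55) − (-0.05)(-0.25) = 0.4275
  C_23 = −[(0.80)(-0.10) − (-0.30)(-0.25)] = 0.1550
  C_31 = (-0.30)(-0.10) − (-0.05)(0.70) = 0.0650
  C_32 = −[(0.80)(-0.10) − (-0.05)(-0.15)] = 0.0875
  C_33 = (0.80)(0.70) − (-0.30)(-0.15) = 0.5150
det(I−A) = Σ_j (I−A)_1j·C_1j = (0.80)(0.3750) + (-0.30)(0.1075) + (-0.05)(0.1900) = 0.25825
adj(I−A) = Cᵀ =
  [ 0.3750   0.1700   0.0650]
  [ 0.1075   0.4275   0.0875]
  [ 0.1900   0.1550   0.5150]
(I − A)⁻¹ = adj(I−A) / det(I−A) ≈
  [   1.4521     0.6583     0.2517]
  [   0.4163     1.6554     0.3388]
  [   0.7357     0.6002     1.9942]
First solve x = (I − A)⁻¹ d = adj(I−A)·d / det(I−A); in particular x_3 = (0.1900·540 + 0.1550·380 + 0.5150·540) / 0.25825 = 439.60 / 0.25825 ≈ 1702.227.
Intermediate flow from 2 to 3: z_23 = a_23 · x_3 = 0.10 × 439.60 / 0.25825 = 43.96 / 0.25825 ≈ 170.2.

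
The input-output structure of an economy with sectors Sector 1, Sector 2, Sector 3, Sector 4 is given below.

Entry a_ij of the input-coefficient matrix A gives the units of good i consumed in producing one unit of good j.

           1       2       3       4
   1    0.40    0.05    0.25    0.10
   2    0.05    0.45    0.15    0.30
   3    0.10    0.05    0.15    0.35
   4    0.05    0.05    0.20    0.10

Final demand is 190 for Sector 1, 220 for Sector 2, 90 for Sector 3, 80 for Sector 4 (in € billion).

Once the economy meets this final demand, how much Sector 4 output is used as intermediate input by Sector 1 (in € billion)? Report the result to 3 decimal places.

z_41 = 26.577

I − A =
  [   0.60    -0.05    -0.25    -0.10]
  [  -0.05     0.55    -0.15    -0.30]
  [  -0.10    -0.05     0.85    -0.35]
  [  -0.05    -0.05    -0.20     0.90]
Compute the cofactors C_ij = (−1)^(i+j)·(3×3 minor ij) of I−A; the adjugate is their transpose:
adj(I−A) = Cᵀ =
  [ 0.357125   0.055625   0.141500   0.113250]
  [ 0.069625   0.383875   0.132250   0.187125]
  [ 0.061500   0.043125   0.282000   0.130875]
  [ 0.037375   0.034000   0.077875   0.258750]
det(I−A) = Σ_j (I−A)_1j·C_1j = (0.60)(0.357125) + (-0.05)(0.069625) + (-0.25)(0.061500) + (-0.10)(0.037375) = 0.19168125
(I − A)⁻¹ = adj(I−A) / det(I−A) ≈
  [   1.8631     0.2902     0.7382     0.5908]
  [   0.3632     2.0027     0.6899     0.9762]
  [   0.3208     0.2250     1.4712     0.6828]
  [   0.1950     0.1774     0.4063     1.3499]
First solve x = (I − A)⁻¹ d = adj(I−A)·d / det(I−A); in particular x_1 = (0.357125·190 + 0.055625·220 + 0.141500·90 + 0.113250·80) / 0.19168125 = 101.88625 / 0.19168125 ≈ 531.53999.
Intermediate flow from 4 to 1: z_41 = a_41 · x_1 = 0.05 × 101.88625 / 0.19168125 = 5.0943125 / 0.19168125 ≈ 26.577.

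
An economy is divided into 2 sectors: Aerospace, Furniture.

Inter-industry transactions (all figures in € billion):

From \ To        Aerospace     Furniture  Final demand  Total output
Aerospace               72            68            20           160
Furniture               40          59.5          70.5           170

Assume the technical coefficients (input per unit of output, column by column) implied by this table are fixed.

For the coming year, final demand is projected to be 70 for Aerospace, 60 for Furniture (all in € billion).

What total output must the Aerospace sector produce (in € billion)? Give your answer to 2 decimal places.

Technical coefficients a_ij = z_ij / X_j:
  a_11 = 72/160 = 0.45, a_21 = 40/160 = 0.25
  a_12 = 68/170 = 0.40, a_22 = 59.5/170 = 0.35
I − A =
  [   0.55    -0.40]
  [  -0.25     0.65]
det(I−A) = (0.55)(0.65) − (-0.40)(-0.25) = 0.2575
adj(I−A) = [[0.65, 0.40], [0.25, 0.55]]
(I − A)⁻¹ = adj(I−A) / det(I−A) ≈
  [   2.5243     1.5534]
  [   0.9709     2.1359]
x = (I − A)⁻¹ d = adj(I−A)·d / det(I−A), with det(I−A) = 0.2575:
  x_1 = (0.65·70 + 0.40·60) / 0.2575 = 69.50 / 0.2575 ≈ 269.90
  x_2 = (0.25·70 + 0.55·60) / 0.2575 = 50.50 / 0.2575 ≈ 196.12

x_1 = 269.90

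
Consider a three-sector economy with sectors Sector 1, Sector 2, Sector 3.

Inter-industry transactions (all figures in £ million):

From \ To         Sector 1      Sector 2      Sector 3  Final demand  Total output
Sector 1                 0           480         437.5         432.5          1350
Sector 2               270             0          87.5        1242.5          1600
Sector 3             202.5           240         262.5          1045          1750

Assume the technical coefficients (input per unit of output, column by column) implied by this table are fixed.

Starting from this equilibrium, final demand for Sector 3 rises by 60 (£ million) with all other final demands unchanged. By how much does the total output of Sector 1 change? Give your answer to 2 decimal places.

Δx_1 = 21.36

Technical coefficients a_ij = z_ij / X_j:
  a_11 = 0/1350 = 0.00, a_21 = 270/1350 = 0.20, a_31 = 202.5/1350 = 0.15
  a_12 = 480/1600 = 0.30, a_22 = 0/1600 = 0.00, a_32 = 240/1600 = 0.15
  a_13 = 437.5/1750 = 0.25, a_23 = 87.5/1750 = 0.05, a_33 = 262.5/1750 = 0.15
I − A =
  [   1.00    -0.30    -0.25]
  [  -0.20     1.00    -0.05]
  [  -0.15    -0.15     0.85]
Cofactors of I−A, C_ij = (−1)^(i+j)·(minor ij) (rows/columns in the sector order above):
  C_11 = (1.00)(0.85) − (-0.05)(-0.15) = 0.8425
  C_12 = −[(-0.20)(0.85) − (-0.05)(-0.15)] = 0.1775
  C_13 = (-0.20)(-0.15) − (1.00)(-0.15) = 0.1800
  C_21 = −[(-0.30)(0.85) − (-0.25)(-0.15)] = 0.2925
  C_22 = (1.00)(0.85) − (-0.25)(-0.15) = 0.8125
  C_23 = −[(1.00)(-0.15) − (-0.30)(-0.15)] = 0.1950
  C_31 = (-0.30)(-0.05) − (-0.25)(1.00) = 0.2650
  C_32 = −[(1.00)(-0.05) − (-0.25)(-0.20)] = 0.1000
  C_33 = (1.00)(1.00) − (-0.30)(-0.20) = 0.9400
det(I−A) = Σ_j (I−A)_1j·C_1j = (1.00)(0.8425) + (-0.30)(0.1775) + (-0.25)(0.1800) = 0.74425
adj(I−A) = Cᵀ =
  [ 0.8425   0.2925   0.2650]
  [ 0.1775   0.8125   0.1000]
  [ 0.1800   0.1950   0.9400]
(I − A)⁻¹ = adj(I−A) / det(I−A) ≈
  [   1.1320     0.3930     0.3561]
  [   0.2385     1.0917     0.1344]
  [   0.2419     0.2620     1.2630]
Δx = (I − A)⁻¹ Δd with Δd having +60 in the Sector 3 component and 0 elsewhere.
So Δx_1 = L_13 · (+60), where L_13 = adj(I−A)_13 / det(I−A) = 0.2650 / 0.74425.
Δx_1 = 0.2650 × (+60) / 0.74425 = 15.90 / 0.74425 ≈ 21.36.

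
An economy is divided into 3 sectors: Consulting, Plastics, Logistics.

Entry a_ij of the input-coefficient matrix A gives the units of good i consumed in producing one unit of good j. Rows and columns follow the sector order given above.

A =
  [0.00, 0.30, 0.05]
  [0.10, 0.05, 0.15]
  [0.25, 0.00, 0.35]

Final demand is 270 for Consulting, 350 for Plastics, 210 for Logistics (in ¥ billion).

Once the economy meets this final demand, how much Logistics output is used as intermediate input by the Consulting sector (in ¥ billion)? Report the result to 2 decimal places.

I − A =
  [   1.00    -0.30    -0.05]
  [  -0.10     0.95    -0.15]
  [  -0.25     0.00     0.65]
Cofactors of I−A, C_ij = (−1)^(i+j)·(minor ij) (rows/columns in the sector order above):
  C_11 = (0.95)(0.65) − (-0.15)(0.00) = 0.6175
  C_12 = −[(-0.10)(0.65) − (-0.15)(-0.25)] = 0.1025
  C_13 = (-0.10)(0.00) − (0.95)(-0.25) = 0.2375
  C_21 = −[(-0.30)(0.65) − (-0.05)(0.00)] = 0.1950
  C_22 = (1.00)(0.65) − (-0.05)(-0.25) = 0.6375
  C_23 = −[(1.00)(0.00) − (-0.30)(-0.25)] = 0.0750
  C_31 = (-0.30)(-0.15) − (-0.05)(0.95) = 0.0925
  C_32 = −[(1.00)(-0.15) − (-0.05)(-0.10)] = 0.1550
  C_33 = (1.00)(0.95) − (-0.30)(-0.10) = 0.9200
det(I−A) = Σ_j (I−A)_1j·C_1j = (1.00)(0.6175) + (-0.30)(0.1025) + (-0.05)(0.2375) = 0.574875
adj(I−A) = Cᵀ =
  [ 0.6175   0.1950   0.0925]
  [ 0.1025   0.6375   0.1550]
  [ 0.2375   0.0750   0.9200]
(I − A)⁻¹ = adj(I−A) / det(I−A) ≈
  [   1.0741     0.3392     0.1609]
  [   0.1783     1.1089     0.2696]
  [   0.4131     0.1305     1.6003]
First solve x = (I − A)⁻¹ d = adj(I−A)·d / det(I−A); in particular x_C = (0.6175·270 + 0.1950·350 + 0.0925·210) / 0.574875 = 254.40 / 0.574875 ≈ 442.5310.
Intermediate flow from L to C: z_LC = a_LC · x_C = 0.25 × 254.40 / 0.574875 = 63.60 / 0.574875 ≈ 110.63.

z_LC = 110.63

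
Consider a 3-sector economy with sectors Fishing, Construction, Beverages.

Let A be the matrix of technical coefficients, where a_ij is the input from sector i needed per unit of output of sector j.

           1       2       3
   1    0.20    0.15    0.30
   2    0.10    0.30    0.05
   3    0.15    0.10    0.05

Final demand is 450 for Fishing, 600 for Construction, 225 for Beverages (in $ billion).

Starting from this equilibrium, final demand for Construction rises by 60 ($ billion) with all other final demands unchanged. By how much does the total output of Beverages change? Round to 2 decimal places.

I − A =
  [   0.80    -0.15    -0.30]
  [  -0.10     0.70    -0.05]
  [  -0.15    -0.10     0.95]
Cofactors of I−A, C_ij = (−1)^(i+j)·(minor ij) (rows/columns in the sector order above):
  C_11 = (0.70)(0.95) − (-0.05)(-0.10) = 0.6600
  C_12 = −[(-0.10)(0.95) − (-0.05)(-0.15)] = 0.1025
  C_13 = (-0.10)(-0.10) − (0.70)(-0.15) = 0.1150
  C_21 = −[(-0.15)(0.95) − (-0.30)(-0.10)] = 0.1725
  C_22 = (0.80)(0.95) − (-0.30)(-0.15) = 0.7150
  C_23 = −[(0.80)(-0.10) − (-0.15)(-0.15)] = 0.1025
  C_31 = (-0.15)(-0.05) − (-0.30)(0.70) = 0.2175
  C_32 = −[(0.80)(-0.05) − (-0.30)(-0.10)] = 0.0700
  C_33 = (0.80)(0.70) − (-0.15)(-0.10) = 0.5450
det(I−A) = Σ_j (I−A)_1j·C_1j = (0.80)(0.6600) + (-0.15)(0.1025) + (-0.30)(0.1150) = 0.478125
adj(I−A) = Cᵀ =
  [ 0.6600   0.1725   0.2175]
  [ 0.1025   0.7150   0.0700]
  [ 0.1150   0.1025   0.5450]
(I − A)⁻¹ = adj(I−A) / det(I−A) ≈
  [   1.3804     0.3608     0.4549]
  [   0.2144     1.4954     0.1464]
  [   0.2405     0.2144     1.1399]
Δx = (I − A)⁻¹ Δd with Δd having +60 in the Construction component and 0 elsewhere.
So Δx_3 = L_32 · (+60), where L_32 = adj(I−A)_32 / det(I−A) = 0.1025 / 0.478125.
Δx_3 = 0.1025 × (+60) / 0.478125 = 6.15 / 0.478125 ≈ 12.86.

Δx_3 = 12.86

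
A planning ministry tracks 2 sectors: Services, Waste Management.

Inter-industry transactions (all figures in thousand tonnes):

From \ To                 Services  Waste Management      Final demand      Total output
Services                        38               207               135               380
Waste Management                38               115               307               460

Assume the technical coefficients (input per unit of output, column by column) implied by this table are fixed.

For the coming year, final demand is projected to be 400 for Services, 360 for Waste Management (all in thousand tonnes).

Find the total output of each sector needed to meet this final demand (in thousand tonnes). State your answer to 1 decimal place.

Technical coefficients a_ij = z_ij / X_j:
  a_SS = 38/380 = 0.10, a_WS = 38/380 = 0.10
  a_SW = 207/460 = 0.45, a_WW = 115/460 = 0.25
I − A =
  [   0.90    -0.45]
  [  -0.10     0.75]
det(I−A) = (0.90)(0.75) − (-0.45)(-0.10) = 0.6300
adj(I−A) = [[0.75, 0.45], [0.10, 0.90]]
(I − A)⁻¹ = adj(I−A) / det(I−A) ≈
  [   1.1905     0.7143]
  [   0.1587     1.4286]
x = (I − A)⁻¹ d = adj(I−A)·d / det(I−A), with det(I−A) = 0.6300:
  x_S = (0.75·400 + 0.45·360) / 0.6300 = 462.00 / 0.6300 ≈ 733.3
  x_W = (0.10·400 + 0.90·360) / 0.6300 = 364.00 / 0.6300 ≈ 577.8

x_S = 733.3, x_W = 577.8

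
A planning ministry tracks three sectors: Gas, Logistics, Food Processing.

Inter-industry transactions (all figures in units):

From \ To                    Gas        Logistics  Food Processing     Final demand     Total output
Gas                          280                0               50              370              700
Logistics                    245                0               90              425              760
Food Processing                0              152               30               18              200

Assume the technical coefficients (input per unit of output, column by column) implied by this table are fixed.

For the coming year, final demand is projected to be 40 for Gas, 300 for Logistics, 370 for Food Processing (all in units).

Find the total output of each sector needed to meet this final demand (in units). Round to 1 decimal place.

x_G = 314.5, x_L = 677.7, x_F = 594.8

Technical coefficients a_ij = z_ij / X_j:
  a_GG = 280/700 = 0.40, a_LG = 245/700 = 0.35, a_FG = 0/700 = 0.00
  a_GL = 0/760 = 0.00, a_LL = 0/760 = 0.00, a_FL = 152/760 = 0.20
  a_GF = 50/200 = 0.25, a_LF = 90/200 = 0.45, a_FF = 30/200 = 0.15
I − A =
  [   0.60     0.00    -0.25]
  [  -0.35     1.00    -0.45]
  [   0.00    -0.20     0.85]
Cofactors of I−A, C_ij = (−1)^(i+j)·(minor ij) (rows/columns in the sector order above):
  C_11 = (1.00)(0.85) − (-0.45)(-0.20) = 0.7600
  C_12 = −[(-0.35)(0.85) − (-0.45)(0.00)] = 0.2975
  C_13 = (-0.35)(-0.20) − (1.00)(0.00) = 0.0700
  C_21 = −[(0.00)(0.85) − (-0.25)(-0.20)] = 0.0500
  C_22 = (0.60)(0.85) − (-0.25)(0.00) = 0.5100
  C_23 = −[(0.60)(-0.20) − (0.00)(0.00)] = 0.1200
  C_31 = (0.00)(-0.45) − (-0.25)(1.00) = 0.2500
  C_32 = −[(0.60)(-0.45) − (-0.25)(-0.35)] = 0.3575
  C_33 = (0.60)(1.00) − (0.00)(-0.35) = 0.6000
det(I−A) = Σ_j (I−A)_1j·C_1j = (0.60)(0.7600) + (0.00)(0.2975) + (-0.25)(0.0700) = 0.4385
adj(I−A) = Cᵀ =
  [ 0.7600   0.0500   0.2500]
  [ 0.2975   0.5100   0.3575]
  [ 0.0700   0.1200   0.6000]
(I − A)⁻¹ = adj(I−A) / det(I−A) ≈
  [   1.7332     0.1140     0.5701]
  [   0.6784     1.1631     0.8153]
  [   0.1596     0.2737     1.3683]
x = (I − A)⁻¹ d = adj(I−A)·d / det(I−A), with det(I−A) = 0.4385:
  x_G = (0.7600·40 + 0.0500·300 + 0.2500·370) / 0.4385 = 137.90 / 0.4385 ≈ 314.5
  x_L = (0.2975·40 + 0.5100·300 + 0.3575·370) / 0.4385 = 297.175 / 0.4385 ≈ 677.7
  x_F = (0.0700·40 + 0.1200·300 + 0.6000·370) / 0.4385 = 260.80 / 0.4385 ≈ 594.8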